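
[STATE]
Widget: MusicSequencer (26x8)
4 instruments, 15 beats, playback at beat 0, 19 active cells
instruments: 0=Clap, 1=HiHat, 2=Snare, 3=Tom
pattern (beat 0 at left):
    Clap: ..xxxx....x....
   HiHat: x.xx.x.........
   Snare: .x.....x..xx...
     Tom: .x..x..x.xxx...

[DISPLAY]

      ▼12345678901234     
  Clap··████····█····     
 HiHat█·██·█·········     
 Snare·█·····█··██···     
   Tom·█··█··█·███···     
                          
                          
                          


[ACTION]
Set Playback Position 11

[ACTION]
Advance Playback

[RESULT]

      012345678901▼34     
  Clap··████····█····     
 HiHat█·██·█·········     
 Snare·█·····█··██···     
   Tom·█··█··█·███···     
                          
                          
                          


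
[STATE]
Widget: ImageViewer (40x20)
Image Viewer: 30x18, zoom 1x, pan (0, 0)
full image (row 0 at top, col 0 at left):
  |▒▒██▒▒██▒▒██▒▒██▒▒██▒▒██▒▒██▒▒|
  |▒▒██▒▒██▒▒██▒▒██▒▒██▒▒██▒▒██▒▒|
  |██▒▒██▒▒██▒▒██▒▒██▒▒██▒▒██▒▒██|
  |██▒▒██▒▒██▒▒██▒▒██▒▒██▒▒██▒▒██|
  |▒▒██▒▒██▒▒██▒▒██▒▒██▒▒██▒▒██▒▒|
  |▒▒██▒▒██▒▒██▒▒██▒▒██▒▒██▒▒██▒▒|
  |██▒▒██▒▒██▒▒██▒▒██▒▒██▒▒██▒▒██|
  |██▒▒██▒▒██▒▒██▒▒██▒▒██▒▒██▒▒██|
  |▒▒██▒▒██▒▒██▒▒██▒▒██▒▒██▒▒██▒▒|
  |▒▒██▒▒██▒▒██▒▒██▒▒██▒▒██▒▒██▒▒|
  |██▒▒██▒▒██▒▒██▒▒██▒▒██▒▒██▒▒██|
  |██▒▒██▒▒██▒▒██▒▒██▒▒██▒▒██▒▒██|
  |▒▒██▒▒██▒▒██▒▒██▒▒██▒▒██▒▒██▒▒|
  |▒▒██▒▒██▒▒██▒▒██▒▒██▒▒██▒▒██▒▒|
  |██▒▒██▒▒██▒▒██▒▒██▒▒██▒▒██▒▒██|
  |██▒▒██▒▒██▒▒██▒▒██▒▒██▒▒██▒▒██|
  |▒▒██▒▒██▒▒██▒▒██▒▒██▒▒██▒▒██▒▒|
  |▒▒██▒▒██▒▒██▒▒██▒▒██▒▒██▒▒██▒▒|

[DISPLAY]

▒▒██▒▒██▒▒██▒▒██▒▒██▒▒██▒▒██▒▒          
▒▒██▒▒██▒▒██▒▒██▒▒██▒▒██▒▒██▒▒          
██▒▒██▒▒██▒▒██▒▒██▒▒██▒▒██▒▒██          
██▒▒██▒▒██▒▒██▒▒██▒▒██▒▒██▒▒██          
▒▒██▒▒██▒▒██▒▒██▒▒██▒▒██▒▒██▒▒          
▒▒██▒▒██▒▒██▒▒██▒▒██▒▒██▒▒██▒▒          
██▒▒██▒▒██▒▒██▒▒██▒▒██▒▒██▒▒██          
██▒▒██▒▒██▒▒██▒▒██▒▒██▒▒██▒▒██          
▒▒██▒▒██▒▒██▒▒██▒▒██▒▒██▒▒██▒▒          
▒▒██▒▒██▒▒██▒▒██▒▒██▒▒██▒▒██▒▒          
██▒▒██▒▒██▒▒██▒▒██▒▒██▒▒██▒▒██          
██▒▒██▒▒██▒▒██▒▒██▒▒██▒▒██▒▒██          
▒▒██▒▒██▒▒██▒▒██▒▒██▒▒██▒▒██▒▒          
▒▒██▒▒██▒▒██▒▒██▒▒██▒▒██▒▒██▒▒          
██▒▒██▒▒██▒▒██▒▒██▒▒██▒▒██▒▒██          
██▒▒██▒▒██▒▒██▒▒██▒▒██▒▒██▒▒██          
▒▒██▒▒██▒▒██▒▒██▒▒██▒▒██▒▒██▒▒          
▒▒██▒▒██▒▒██▒▒██▒▒██▒▒██▒▒██▒▒          
                                        
                                        


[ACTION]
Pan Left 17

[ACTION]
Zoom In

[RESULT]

▒▒▒▒████▒▒▒▒████▒▒▒▒████▒▒▒▒████▒▒▒▒████
▒▒▒▒████▒▒▒▒████▒▒▒▒████▒▒▒▒████▒▒▒▒████
▒▒▒▒████▒▒▒▒████▒▒▒▒████▒▒▒▒████▒▒▒▒████
▒▒▒▒████▒▒▒▒████▒▒▒▒████▒▒▒▒████▒▒▒▒████
████▒▒▒▒████▒▒▒▒████▒▒▒▒████▒▒▒▒████▒▒▒▒
████▒▒▒▒████▒▒▒▒████▒▒▒▒████▒▒▒▒████▒▒▒▒
████▒▒▒▒████▒▒▒▒████▒▒▒▒████▒▒▒▒████▒▒▒▒
████▒▒▒▒████▒▒▒▒████▒▒▒▒████▒▒▒▒████▒▒▒▒
▒▒▒▒████▒▒▒▒████▒▒▒▒████▒▒▒▒████▒▒▒▒████
▒▒▒▒████▒▒▒▒████▒▒▒▒████▒▒▒▒████▒▒▒▒████
▒▒▒▒████▒▒▒▒████▒▒▒▒████▒▒▒▒████▒▒▒▒████
▒▒▒▒████▒▒▒▒████▒▒▒▒████▒▒▒▒████▒▒▒▒████
████▒▒▒▒████▒▒▒▒████▒▒▒▒████▒▒▒▒████▒▒▒▒
████▒▒▒▒████▒▒▒▒████▒▒▒▒████▒▒▒▒████▒▒▒▒
████▒▒▒▒████▒▒▒▒████▒▒▒▒████▒▒▒▒████▒▒▒▒
████▒▒▒▒████▒▒▒▒████▒▒▒▒████▒▒▒▒████▒▒▒▒
▒▒▒▒████▒▒▒▒████▒▒▒▒████▒▒▒▒████▒▒▒▒████
▒▒▒▒████▒▒▒▒████▒▒▒▒████▒▒▒▒████▒▒▒▒████
▒▒▒▒████▒▒▒▒████▒▒▒▒████▒▒▒▒████▒▒▒▒████
▒▒▒▒████▒▒▒▒████▒▒▒▒████▒▒▒▒████▒▒▒▒████


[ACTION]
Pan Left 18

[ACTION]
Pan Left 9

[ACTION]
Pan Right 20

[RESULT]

████▒▒▒▒████▒▒▒▒████▒▒▒▒████▒▒▒▒████▒▒▒▒
████▒▒▒▒████▒▒▒▒████▒▒▒▒████▒▒▒▒████▒▒▒▒
████▒▒▒▒████▒▒▒▒████▒▒▒▒████▒▒▒▒████▒▒▒▒
████▒▒▒▒████▒▒▒▒████▒▒▒▒████▒▒▒▒████▒▒▒▒
▒▒▒▒████▒▒▒▒████▒▒▒▒████▒▒▒▒████▒▒▒▒████
▒▒▒▒████▒▒▒▒████▒▒▒▒████▒▒▒▒████▒▒▒▒████
▒▒▒▒████▒▒▒▒████▒▒▒▒████▒▒▒▒████▒▒▒▒████
▒▒▒▒████▒▒▒▒████▒▒▒▒████▒▒▒▒████▒▒▒▒████
████▒▒▒▒████▒▒▒▒████▒▒▒▒████▒▒▒▒████▒▒▒▒
████▒▒▒▒████▒▒▒▒████▒▒▒▒████▒▒▒▒████▒▒▒▒
████▒▒▒▒████▒▒▒▒████▒▒▒▒████▒▒▒▒████▒▒▒▒
████▒▒▒▒████▒▒▒▒████▒▒▒▒████▒▒▒▒████▒▒▒▒
▒▒▒▒████▒▒▒▒████▒▒▒▒████▒▒▒▒████▒▒▒▒████
▒▒▒▒████▒▒▒▒████▒▒▒▒████▒▒▒▒████▒▒▒▒████
▒▒▒▒████▒▒▒▒████▒▒▒▒████▒▒▒▒████▒▒▒▒████
▒▒▒▒████▒▒▒▒████▒▒▒▒████▒▒▒▒████▒▒▒▒████
████▒▒▒▒████▒▒▒▒████▒▒▒▒████▒▒▒▒████▒▒▒▒
████▒▒▒▒████▒▒▒▒████▒▒▒▒████▒▒▒▒████▒▒▒▒
████▒▒▒▒████▒▒▒▒████▒▒▒▒████▒▒▒▒████▒▒▒▒
████▒▒▒▒████▒▒▒▒████▒▒▒▒████▒▒▒▒████▒▒▒▒


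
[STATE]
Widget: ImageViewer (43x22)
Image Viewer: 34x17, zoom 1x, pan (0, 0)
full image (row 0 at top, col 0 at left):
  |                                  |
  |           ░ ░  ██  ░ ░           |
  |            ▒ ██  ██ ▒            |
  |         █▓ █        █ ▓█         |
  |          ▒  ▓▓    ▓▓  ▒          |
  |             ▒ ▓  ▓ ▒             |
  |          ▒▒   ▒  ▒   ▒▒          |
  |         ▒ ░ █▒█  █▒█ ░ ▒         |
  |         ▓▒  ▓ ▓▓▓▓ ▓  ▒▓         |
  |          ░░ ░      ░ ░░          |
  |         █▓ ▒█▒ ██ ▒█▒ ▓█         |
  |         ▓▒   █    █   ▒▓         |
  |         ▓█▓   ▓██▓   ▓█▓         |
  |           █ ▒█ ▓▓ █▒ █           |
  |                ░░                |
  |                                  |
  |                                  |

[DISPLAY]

                                           
           ░ ░  ██  ░ ░                    
            ▒ ██  ██ ▒                     
         █▓ █        █ ▓█                  
          ▒  ▓▓    ▓▓  ▒                   
             ▒ ▓  ▓ ▒                      
          ▒▒   ▒  ▒   ▒▒                   
         ▒ ░ █▒█  █▒█ ░ ▒                  
         ▓▒  ▓ ▓▓▓▓ ▓  ▒▓                  
          ░░ ░      ░ ░░                   
         █▓ ▒█▒ ██ ▒█▒ ▓█                  
         ▓▒   █    █   ▒▓                  
         ▓█▓   ▓██▓   ▓█▓                  
           █ ▒█ ▓▓ █▒ █                    
                ░░                         
                                           
                                           
                                           
                                           
                                           
                                           
                                           


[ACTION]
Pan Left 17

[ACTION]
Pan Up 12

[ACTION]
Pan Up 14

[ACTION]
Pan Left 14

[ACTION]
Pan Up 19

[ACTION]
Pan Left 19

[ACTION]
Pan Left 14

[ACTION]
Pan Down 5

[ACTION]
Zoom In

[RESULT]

                        ▒▒  ████    ████  ▒
                  ██▓▓  ██                █
                  ██▓▓  ██                █
                    ▒▒    ▓▓▓▓        ▓▓▓▓ 
                    ▒▒    ▓▓▓▓        ▓▓▓▓ 
                          ▒▒  ▓▓    ▓▓  ▒▒ 
                          ▒▒  ▓▓    ▓▓  ▒▒ 
                    ▒▒▒▒      ▒▒    ▒▒     
                    ▒▒▒▒      ▒▒    ▒▒     
                  ▒▒  ░░  ██▒▒██    ██▒▒██ 
                  ▒▒  ░░  ██▒▒██    ██▒▒██ 
                  ▓▓▒▒    ▓▓  ▓▓▓▓▓▓▓▓  ▓▓ 
                  ▓▓▒▒    ▓▓  ▓▓▓▓▓▓▓▓  ▓▓ 
                    ░░░░  ░░            ░░ 
                    ░░░░  ░░            ░░ 
                  ██▓▓  ▒▒██▒▒  ████  ▒▒██▒
                  ██▓▓  ▒▒██▒▒  ████  ▒▒██▒
                  ▓▓▒▒      ██        ██   
                  ▓▓▒▒      ██        ██   
                  ▓▓██▓▓      ▓▓████▓▓     
                  ▓▓██▓▓      ▓▓████▓▓     
                      ██  ▒▒██  ▓▓▓▓  ██▒▒ 


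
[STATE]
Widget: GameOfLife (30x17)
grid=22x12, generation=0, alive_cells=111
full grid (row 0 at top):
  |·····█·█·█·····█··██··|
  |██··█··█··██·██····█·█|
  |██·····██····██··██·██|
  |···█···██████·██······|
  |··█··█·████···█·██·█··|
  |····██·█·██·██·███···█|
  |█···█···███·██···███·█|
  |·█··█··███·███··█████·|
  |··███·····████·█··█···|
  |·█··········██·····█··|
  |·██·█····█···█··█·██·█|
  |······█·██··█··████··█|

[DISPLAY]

Gen: 0                        
·····█·█·█·····█··██··        
██··█··█··██·██····█·█        
██·····██····██··██·██        
···█···██████·██······        
··█··█·████···█·██·█··        
····██·█·██·██·███···█        
█···█···███·██···███·█        
·█··█··███·███··█████·        
··███·····████·█··█···        
·█··········██·····█··        
·██·█····█···█··█·██·█        
······█·██··█··████··█        
                              
                              
                              
                              


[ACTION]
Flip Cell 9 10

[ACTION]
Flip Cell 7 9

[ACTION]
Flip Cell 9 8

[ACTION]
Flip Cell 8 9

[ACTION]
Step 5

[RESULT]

Gen: 5                        
··················███·        
·················████·        
·········███··········        
····██················        
··█··█················        
···█···············█··        
··················███·        
··················███·        
██··············██··█·        
██·············█·███··        
··········█····█······        
·········██·····██····        
                              
                              
                              
                              


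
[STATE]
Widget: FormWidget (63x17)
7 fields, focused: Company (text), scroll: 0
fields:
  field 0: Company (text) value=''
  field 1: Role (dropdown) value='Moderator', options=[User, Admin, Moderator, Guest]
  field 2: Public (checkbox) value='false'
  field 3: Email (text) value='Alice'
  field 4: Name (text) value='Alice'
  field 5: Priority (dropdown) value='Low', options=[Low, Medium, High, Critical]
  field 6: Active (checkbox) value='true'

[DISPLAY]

> Company:    [                                               ]
  Role:       [Moderator                                     ▼]
  Public:     [ ]                                              
  Email:      [Alice                                          ]
  Name:       [Alice                                          ]
  Priority:   [Low                                           ▼]
  Active:     [x]                                              
                                                               
                                                               
                                                               
                                                               
                                                               
                                                               
                                                               
                                                               
                                                               
                                                               


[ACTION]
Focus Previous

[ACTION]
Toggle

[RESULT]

  Company:    [                                               ]
  Role:       [Moderator                                     ▼]
  Public:     [ ]                                              
  Email:      [Alice                                          ]
  Name:       [Alice                                          ]
  Priority:   [Low                                           ▼]
> Active:     [ ]                                              
                                                               
                                                               
                                                               
                                                               
                                                               
                                                               
                                                               
                                                               
                                                               
                                                               


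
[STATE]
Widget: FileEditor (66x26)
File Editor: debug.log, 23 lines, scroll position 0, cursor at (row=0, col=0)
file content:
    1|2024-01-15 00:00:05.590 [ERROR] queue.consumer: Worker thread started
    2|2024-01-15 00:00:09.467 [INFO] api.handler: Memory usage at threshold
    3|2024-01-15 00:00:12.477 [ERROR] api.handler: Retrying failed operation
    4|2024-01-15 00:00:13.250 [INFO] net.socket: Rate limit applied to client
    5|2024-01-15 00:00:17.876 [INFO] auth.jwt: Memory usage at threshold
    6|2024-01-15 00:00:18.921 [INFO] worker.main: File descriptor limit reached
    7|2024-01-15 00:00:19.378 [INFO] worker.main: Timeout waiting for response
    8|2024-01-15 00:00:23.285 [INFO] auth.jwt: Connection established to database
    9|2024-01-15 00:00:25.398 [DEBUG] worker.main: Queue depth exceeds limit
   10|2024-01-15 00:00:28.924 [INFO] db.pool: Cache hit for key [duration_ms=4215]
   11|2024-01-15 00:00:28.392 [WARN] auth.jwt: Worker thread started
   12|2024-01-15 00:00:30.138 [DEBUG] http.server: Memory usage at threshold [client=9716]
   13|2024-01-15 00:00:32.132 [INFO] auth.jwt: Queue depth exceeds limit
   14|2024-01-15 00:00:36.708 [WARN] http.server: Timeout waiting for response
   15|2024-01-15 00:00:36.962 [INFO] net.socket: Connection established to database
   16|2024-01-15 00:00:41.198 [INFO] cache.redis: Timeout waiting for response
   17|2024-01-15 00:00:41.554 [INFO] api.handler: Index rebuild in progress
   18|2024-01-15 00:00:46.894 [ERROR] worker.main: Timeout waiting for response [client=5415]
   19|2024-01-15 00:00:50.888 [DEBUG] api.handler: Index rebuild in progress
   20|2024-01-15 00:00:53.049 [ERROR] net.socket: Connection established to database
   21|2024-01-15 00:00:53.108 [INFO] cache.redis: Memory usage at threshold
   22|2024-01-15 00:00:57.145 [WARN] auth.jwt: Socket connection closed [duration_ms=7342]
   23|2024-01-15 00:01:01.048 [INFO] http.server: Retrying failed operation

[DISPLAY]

█024-01-15 00:00:05.590 [ERROR] queue.consumer: Worker thread sta▲
2024-01-15 00:00:09.467 [INFO] api.handler: Memory usage at thres█
2024-01-15 00:00:12.477 [ERROR] api.handler: Retrying failed oper░
2024-01-15 00:00:13.250 [INFO] net.socket: Rate limit applied to ░
2024-01-15 00:00:17.876 [INFO] auth.jwt: Memory usage at threshol░
2024-01-15 00:00:18.921 [INFO] worker.main: File descriptor limit░
2024-01-15 00:00:19.378 [INFO] worker.main: Timeout waiting for r░
2024-01-15 00:00:23.285 [INFO] auth.jwt: Connection established t░
2024-01-15 00:00:25.398 [DEBUG] worker.main: Queue depth exceeds ░
2024-01-15 00:00:28.924 [INFO] db.pool: Cache hit for key [durati░
2024-01-15 00:00:28.392 [WARN] auth.jwt: Worker thread started   ░
2024-01-15 00:00:30.138 [DEBUG] http.server: Memory usage at thre░
2024-01-15 00:00:32.132 [INFO] auth.jwt: Queue depth exceeds limi░
2024-01-15 00:00:36.708 [WARN] http.server: Timeout waiting for r░
2024-01-15 00:00:36.962 [INFO] net.socket: Connection established░
2024-01-15 00:00:41.198 [INFO] cache.redis: Timeout waiting for r░
2024-01-15 00:00:41.554 [INFO] api.handler: Index rebuild in prog░
2024-01-15 00:00:46.894 [ERROR] worker.main: Timeout waiting for ░
2024-01-15 00:00:50.888 [DEBUG] api.handler: Index rebuild in pro░
2024-01-15 00:00:53.049 [ERROR] net.socket: Connection establishe░
2024-01-15 00:00:53.108 [INFO] cache.redis: Memory usage at thres░
2024-01-15 00:00:57.145 [WARN] auth.jwt: Socket connection closed░
2024-01-15 00:01:01.048 [INFO] http.server: Retrying failed opera░
                                                                 ░
                                                                 ░
                                                                 ▼


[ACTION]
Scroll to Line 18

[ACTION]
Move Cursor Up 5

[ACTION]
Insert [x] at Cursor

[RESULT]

x█024-01-15 00:00:05.590 [ERROR] queue.consumer: Worker thread st▲
2024-01-15 00:00:09.467 [INFO] api.handler: Memory usage at thres█
2024-01-15 00:00:12.477 [ERROR] api.handler: Retrying failed oper░
2024-01-15 00:00:13.250 [INFO] net.socket: Rate limit applied to ░
2024-01-15 00:00:17.876 [INFO] auth.jwt: Memory usage at threshol░
2024-01-15 00:00:18.921 [INFO] worker.main: File descriptor limit░
2024-01-15 00:00:19.378 [INFO] worker.main: Timeout waiting for r░
2024-01-15 00:00:23.285 [INFO] auth.jwt: Connection established t░
2024-01-15 00:00:25.398 [DEBUG] worker.main: Queue depth exceeds ░
2024-01-15 00:00:28.924 [INFO] db.pool: Cache hit for key [durati░
2024-01-15 00:00:28.392 [WARN] auth.jwt: Worker thread started   ░
2024-01-15 00:00:30.138 [DEBUG] http.server: Memory usage at thre░
2024-01-15 00:00:32.132 [INFO] auth.jwt: Queue depth exceeds limi░
2024-01-15 00:00:36.708 [WARN] http.server: Timeout waiting for r░
2024-01-15 00:00:36.962 [INFO] net.socket: Connection established░
2024-01-15 00:00:41.198 [INFO] cache.redis: Timeout waiting for r░
2024-01-15 00:00:41.554 [INFO] api.handler: Index rebuild in prog░
2024-01-15 00:00:46.894 [ERROR] worker.main: Timeout waiting for ░
2024-01-15 00:00:50.888 [DEBUG] api.handler: Index rebuild in pro░
2024-01-15 00:00:53.049 [ERROR] net.socket: Connection establishe░
2024-01-15 00:00:53.108 [INFO] cache.redis: Memory usage at thres░
2024-01-15 00:00:57.145 [WARN] auth.jwt: Socket connection closed░
2024-01-15 00:01:01.048 [INFO] http.server: Retrying failed opera░
                                                                 ░
                                                                 ░
                                                                 ▼


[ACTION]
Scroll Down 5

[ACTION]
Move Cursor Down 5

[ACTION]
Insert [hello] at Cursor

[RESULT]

x2024-01-15 00:00:05.590 [ERROR] queue.consumer: Worker thread st▲
2024-01-15 00:00:09.467 [INFO] api.handler: Memory usage at thres█
2024-01-15 00:00:12.477 [ERROR] api.handler: Retrying failed oper░
2024-01-15 00:00:13.250 [INFO] net.socket: Rate limit applied to ░
2024-01-15 00:00:17.876 [INFO] auth.jwt: Memory usage at threshol░
2hello█24-01-15 00:00:18.921 [INFO] worker.main: File descriptor ░
2024-01-15 00:00:19.378 [INFO] worker.main: Timeout waiting for r░
2024-01-15 00:00:23.285 [INFO] auth.jwt: Connection established t░
2024-01-15 00:00:25.398 [DEBUG] worker.main: Queue depth exceeds ░
2024-01-15 00:00:28.924 [INFO] db.pool: Cache hit for key [durati░
2024-01-15 00:00:28.392 [WARN] auth.jwt: Worker thread started   ░
2024-01-15 00:00:30.138 [DEBUG] http.server: Memory usage at thre░
2024-01-15 00:00:32.132 [INFO] auth.jwt: Queue depth exceeds limi░
2024-01-15 00:00:36.708 [WARN] http.server: Timeout waiting for r░
2024-01-15 00:00:36.962 [INFO] net.socket: Connection established░
2024-01-15 00:00:41.198 [INFO] cache.redis: Timeout waiting for r░
2024-01-15 00:00:41.554 [INFO] api.handler: Index rebuild in prog░
2024-01-15 00:00:46.894 [ERROR] worker.main: Timeout waiting for ░
2024-01-15 00:00:50.888 [DEBUG] api.handler: Index rebuild in pro░
2024-01-15 00:00:53.049 [ERROR] net.socket: Connection establishe░
2024-01-15 00:00:53.108 [INFO] cache.redis: Memory usage at thres░
2024-01-15 00:00:57.145 [WARN] auth.jwt: Socket connection closed░
2024-01-15 00:01:01.048 [INFO] http.server: Retrying failed opera░
                                                                 ░
                                                                 ░
                                                                 ▼


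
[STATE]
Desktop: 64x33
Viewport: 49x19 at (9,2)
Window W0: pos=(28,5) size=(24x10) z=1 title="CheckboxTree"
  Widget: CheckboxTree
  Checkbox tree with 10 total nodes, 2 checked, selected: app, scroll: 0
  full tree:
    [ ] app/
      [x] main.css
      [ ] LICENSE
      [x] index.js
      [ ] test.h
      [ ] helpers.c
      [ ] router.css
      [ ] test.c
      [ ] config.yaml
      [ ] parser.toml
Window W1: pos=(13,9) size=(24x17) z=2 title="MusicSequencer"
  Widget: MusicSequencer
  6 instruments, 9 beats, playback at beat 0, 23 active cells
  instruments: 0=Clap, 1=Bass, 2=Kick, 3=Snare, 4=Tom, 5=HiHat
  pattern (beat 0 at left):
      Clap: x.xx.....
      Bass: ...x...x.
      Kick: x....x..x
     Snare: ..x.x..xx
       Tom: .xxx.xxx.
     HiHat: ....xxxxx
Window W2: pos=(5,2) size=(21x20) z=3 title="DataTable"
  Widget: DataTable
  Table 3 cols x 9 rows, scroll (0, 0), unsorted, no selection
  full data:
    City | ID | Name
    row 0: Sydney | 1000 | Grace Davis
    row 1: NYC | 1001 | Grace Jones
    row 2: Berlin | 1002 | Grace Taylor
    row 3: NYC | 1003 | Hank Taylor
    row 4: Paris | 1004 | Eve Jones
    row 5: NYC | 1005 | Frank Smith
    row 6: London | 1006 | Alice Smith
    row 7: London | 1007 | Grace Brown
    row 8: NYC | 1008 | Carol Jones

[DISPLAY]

━━━━━━━━━━━━━━━━┓                                
taTable         ┃                                
────────────────┨                                
y  │ID  │Name   ┃  ┏━━━━━━━━━━━━━━━━━━━━━━┓      
───┼────┼───────┃  ┃ CheckboxTree         ┃      
ney│1000│Grace D┃  ┠──────────────────────┨      
   │1001│Grace J┃  ┃>[-] app/             ┃      
lin│1002│Grace T┃━━━━━━━━━━┓ain.css       ┃      
   │1003│Hank Ta┃cer       ┃ICENSE        ┃      
is │1004│Eve Jon┃──────────┨ndex.js       ┃      
   │1005│Frank S┃678       ┃est.h         ┃      
don│1006│Alice S┃···       ┃elpers.c      ┃      
don│1007│Grace B┃·█·       ┃━━━━━━━━━━━━━━┛      
   │1008│Carol J┃··█       ┃                     
                ┃·██       ┃                     
                ┃██·       ┃                     
                ┃███       ┃                     
                ┃          ┃                     
                ┃          ┃                     


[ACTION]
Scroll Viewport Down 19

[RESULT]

don│1007│Grace B┃·█·       ┃━━━━━━━━━━━━━━┛      
   │1008│Carol J┃··█       ┃                     
                ┃·██       ┃                     
                ┃██·       ┃                     
                ┃███       ┃                     
                ┃          ┃                     
                ┃          ┃                     
━━━━━━━━━━━━━━━━┛          ┃                     
    ┃                      ┃                     
    ┃                      ┃                     
    ┃                      ┃                     
    ┗━━━━━━━━━━━━━━━━━━━━━━┛                     
                                                 
                                                 
                                                 
                                                 
                                                 
                                                 
                                                 


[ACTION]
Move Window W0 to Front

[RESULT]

don│1007│Grace B┃·█┗━━━━━━━━━━━━━━━━━━━━━━┛      
   │1008│Carol J┃··█       ┃                     
                ┃·██       ┃                     
                ┃██·       ┃                     
                ┃███       ┃                     
                ┃          ┃                     
                ┃          ┃                     
━━━━━━━━━━━━━━━━┛          ┃                     
    ┃                      ┃                     
    ┃                      ┃                     
    ┃                      ┃                     
    ┗━━━━━━━━━━━━━━━━━━━━━━┛                     
                                                 
                                                 
                                                 
                                                 
                                                 
                                                 
                                                 


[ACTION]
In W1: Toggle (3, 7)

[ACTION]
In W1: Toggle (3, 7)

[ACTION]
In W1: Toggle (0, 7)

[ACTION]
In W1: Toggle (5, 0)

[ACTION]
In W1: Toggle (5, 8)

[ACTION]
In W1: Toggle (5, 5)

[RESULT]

don│1007│Grace B┃·█┗━━━━━━━━━━━━━━━━━━━━━━┛      
   │1008│Carol J┃··█       ┃                     
                ┃·██       ┃                     
                ┃██·       ┃                     
                ┃██·       ┃                     
                ┃          ┃                     
                ┃          ┃                     
━━━━━━━━━━━━━━━━┛          ┃                     
    ┃                      ┃                     
    ┃                      ┃                     
    ┃                      ┃                     
    ┗━━━━━━━━━━━━━━━━━━━━━━┛                     
                                                 
                                                 
                                                 
                                                 
                                                 
                                                 
                                                 


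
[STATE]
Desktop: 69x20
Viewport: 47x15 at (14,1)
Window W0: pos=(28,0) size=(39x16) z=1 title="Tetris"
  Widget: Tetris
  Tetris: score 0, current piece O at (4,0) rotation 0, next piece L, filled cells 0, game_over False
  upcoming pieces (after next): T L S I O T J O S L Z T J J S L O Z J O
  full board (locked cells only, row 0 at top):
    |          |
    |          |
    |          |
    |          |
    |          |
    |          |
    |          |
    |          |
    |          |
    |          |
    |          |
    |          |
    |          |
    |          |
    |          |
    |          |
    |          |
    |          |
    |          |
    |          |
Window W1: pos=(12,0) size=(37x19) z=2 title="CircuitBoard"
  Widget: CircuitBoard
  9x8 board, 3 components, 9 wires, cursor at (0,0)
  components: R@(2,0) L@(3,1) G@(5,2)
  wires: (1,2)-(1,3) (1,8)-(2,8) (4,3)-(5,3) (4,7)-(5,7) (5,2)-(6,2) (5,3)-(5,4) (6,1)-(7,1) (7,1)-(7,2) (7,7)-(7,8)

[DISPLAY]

CircuitBoard                      ┃            
──────────────────────────────────┨────────────
  0 1 2 3 4 5 6 7 8               ┃            
  [.]                             ┃            
                                  ┃            
           · ─ ·                  ┃            
                                  ┃            
   R                              ┃            
                                  ┃            
       L                          ┃            
                                  ┃            
               ·               ·  ┃            
               │               │  ┃            
           G   · ─ ·           ·  ┃            
           │                      ┃━━━━━━━━━━━━


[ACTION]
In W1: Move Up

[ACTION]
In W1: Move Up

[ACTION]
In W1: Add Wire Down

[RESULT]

CircuitBoard                      ┃            
──────────────────────────────────┨────────────
  0 1 2 3 4 5 6 7 8               ┃            
  [.]                             ┃            
   │                              ┃            
   ·       · ─ ·                  ┃            
                                  ┃            
   R                              ┃            
                                  ┃            
       L                          ┃            
                                  ┃            
               ·               ·  ┃            
               │               │  ┃            
           G   · ─ ·           ·  ┃            
           │                      ┃━━━━━━━━━━━━


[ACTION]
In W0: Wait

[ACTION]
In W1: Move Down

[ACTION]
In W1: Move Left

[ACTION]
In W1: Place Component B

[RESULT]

CircuitBoard                      ┃            
──────────────────────────────────┨────────────
  0 1 2 3 4 5 6 7 8               ┃            
   ·                              ┃            
   │                              ┃            
  [B]      · ─ ·                  ┃            
                                  ┃            
   R                              ┃            
                                  ┃            
       L                          ┃            
                                  ┃            
               ·               ·  ┃            
               │               │  ┃            
           G   · ─ ·           ·  ┃            
           │                      ┃━━━━━━━━━━━━


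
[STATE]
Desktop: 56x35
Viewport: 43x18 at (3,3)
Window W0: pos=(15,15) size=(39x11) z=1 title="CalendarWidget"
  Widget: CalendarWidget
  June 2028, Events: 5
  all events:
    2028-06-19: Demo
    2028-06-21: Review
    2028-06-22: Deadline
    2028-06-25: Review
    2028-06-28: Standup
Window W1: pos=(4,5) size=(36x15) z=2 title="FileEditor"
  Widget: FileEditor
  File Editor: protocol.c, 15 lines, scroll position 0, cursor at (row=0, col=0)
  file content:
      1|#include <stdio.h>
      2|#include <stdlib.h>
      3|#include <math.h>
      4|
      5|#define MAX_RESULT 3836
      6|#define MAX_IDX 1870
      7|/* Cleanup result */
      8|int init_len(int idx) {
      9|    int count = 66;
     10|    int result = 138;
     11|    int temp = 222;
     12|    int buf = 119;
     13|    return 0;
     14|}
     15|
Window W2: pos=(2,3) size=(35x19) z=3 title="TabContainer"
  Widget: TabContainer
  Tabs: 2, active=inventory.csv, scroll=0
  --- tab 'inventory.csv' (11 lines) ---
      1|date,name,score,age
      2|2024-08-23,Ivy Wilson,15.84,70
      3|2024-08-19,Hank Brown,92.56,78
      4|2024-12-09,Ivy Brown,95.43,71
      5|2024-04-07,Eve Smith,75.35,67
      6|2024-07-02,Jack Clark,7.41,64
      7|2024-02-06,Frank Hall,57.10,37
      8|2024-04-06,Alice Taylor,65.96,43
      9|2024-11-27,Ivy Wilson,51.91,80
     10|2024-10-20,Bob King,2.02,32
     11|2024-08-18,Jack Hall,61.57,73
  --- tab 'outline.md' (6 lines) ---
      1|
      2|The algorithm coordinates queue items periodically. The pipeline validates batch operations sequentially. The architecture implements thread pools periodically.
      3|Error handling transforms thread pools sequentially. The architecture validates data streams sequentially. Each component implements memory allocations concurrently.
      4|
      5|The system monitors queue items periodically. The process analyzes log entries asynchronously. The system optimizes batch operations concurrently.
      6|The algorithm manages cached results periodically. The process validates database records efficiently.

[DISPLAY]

━━━━━━━━━━━━━━━━━━━━━━━━━━━━━━━━━┓         
 TabContainer                    ┃         
─────────────────────────────────┨━━┓      
[inventory.csv]│ outline.md      ┃  ┃      
─────────────────────────────────┃──┨      
date,name,score,age              ┃ ▲┃      
2024-08-23,Ivy Wilson,15.84,70   ┃ █┃      
2024-08-19,Hank Brown,92.56,78   ┃ ░┃      
2024-12-09,Ivy Brown,95.43,71    ┃ ░┃      
2024-04-07,Eve Smith,75.35,67    ┃ ░┃      
2024-07-02,Jack Clark,7.41,64    ┃ ░┃      
2024-02-06,Frank Hall,57.10,37   ┃ ░┃      
2024-04-06,Alice Taylor,65.96,43 ┃ ░┃━━━━━━
2024-11-27,Ivy Wilson,51.91,80   ┃ ░┃      
2024-10-20,Bob King,2.02,32      ┃ ░┃──────
2024-08-18,Jack Hall,61.57,73    ┃ ▼┃      
                                 ┃━━┛      
                                 ┃         


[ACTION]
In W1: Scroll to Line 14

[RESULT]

━━━━━━━━━━━━━━━━━━━━━━━━━━━━━━━━━┓         
 TabContainer                    ┃         
─────────────────────────────────┨━━┓      
[inventory.csv]│ outline.md      ┃  ┃      
─────────────────────────────────┃──┨      
date,name,score,age              ┃ ▲┃      
2024-08-23,Ivy Wilson,15.84,70   ┃ ░┃      
2024-08-19,Hank Brown,92.56,78   ┃ ░┃      
2024-12-09,Ivy Brown,95.43,71    ┃ ░┃      
2024-04-07,Eve Smith,75.35,67    ┃ ░┃      
2024-07-02,Jack Clark,7.41,64    ┃ ░┃      
2024-02-06,Frank Hall,57.10,37   ┃ ░┃      
2024-04-06,Alice Taylor,65.96,43 ┃ ░┃━━━━━━
2024-11-27,Ivy Wilson,51.91,80   ┃ ░┃      
2024-10-20,Bob King,2.02,32      ┃ █┃──────
2024-08-18,Jack Hall,61.57,73    ┃ ▼┃      
                                 ┃━━┛      
                                 ┃         


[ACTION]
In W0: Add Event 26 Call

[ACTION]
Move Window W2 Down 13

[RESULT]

                                           
                                           
 ┏━━━━━━━━━━━━━━━━━━━━━━━━━━━━━━━━━━┓      
 ┃ FileEditor                       ┃      
 ┠──────────────────────────────────┨      
 ┃#define MAX_RESULT 3836          ▲┃      
 ┃#define MAX_IDX 1870             ░┃      
 ┃/* Cleanup result */             ░┃      
 ┃int init_len(int idx) {          ░┃      
 ┃    int count = 66;              ░┃      
 ┃    int result = 138;            ░┃      
 ┃    int temp = 222;              ░┃      
 ┃    int buf = 119;               ░┃━━━━━━
━━━━━━━━━━━━━━━━━━━━━━━━━━━━━━━━━┓ ░┃      
 TabContainer                    ┃ █┃──────
─────────────────────────────────┨ ▼┃      
[inventory.csv]│ outline.md      ┃━━┛      
─────────────────────────────────┃         


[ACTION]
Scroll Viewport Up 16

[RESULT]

                                           
                                           
                                           
                                           
                                           
 ┏━━━━━━━━━━━━━━━━━━━━━━━━━━━━━━━━━━┓      
 ┃ FileEditor                       ┃      
 ┠──────────────────────────────────┨      
 ┃#define MAX_RESULT 3836          ▲┃      
 ┃#define MAX_IDX 1870             ░┃      
 ┃/* Cleanup result */             ░┃      
 ┃int init_len(int idx) {          ░┃      
 ┃    int count = 66;              ░┃      
 ┃    int result = 138;            ░┃      
 ┃    int temp = 222;              ░┃      
 ┃    int buf = 119;               ░┃━━━━━━
━━━━━━━━━━━━━━━━━━━━━━━━━━━━━━━━━┓ ░┃      
 TabContainer                    ┃ █┃──────
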